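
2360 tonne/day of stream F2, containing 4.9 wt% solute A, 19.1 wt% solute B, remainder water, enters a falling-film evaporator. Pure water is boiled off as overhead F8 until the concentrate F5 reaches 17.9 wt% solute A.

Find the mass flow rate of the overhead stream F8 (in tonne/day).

solute A is conserved: 2360×0.049 = 115.64 tonne/day all reports to the concentrate.
Concentrate = 115.64/(target fraction) = 646.03 tonne/day.
Overhead = 2360 − 646.03 = 1714 tonne/day.

1714 tonne/day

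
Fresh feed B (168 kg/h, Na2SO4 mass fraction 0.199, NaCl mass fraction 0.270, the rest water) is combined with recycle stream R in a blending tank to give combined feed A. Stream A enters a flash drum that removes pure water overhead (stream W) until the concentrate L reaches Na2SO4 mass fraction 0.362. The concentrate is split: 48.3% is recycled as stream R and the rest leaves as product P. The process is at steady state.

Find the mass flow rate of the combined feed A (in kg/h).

Overall Na2SO4 balance (none leaves overhead): Na2SO4 in fresh feed = Na2SO4 in product, i.e. 168×0.199 = (1−0.483)·L·0.362.
L = 33.432/(0.362×0.517) = 178.63 kg/h.
Recycle R = 0.483×178.63 = 86.28 kg/h.
Combined feed A = 168 + 86.28 = 254.28 kg/h.

254.3 kg/h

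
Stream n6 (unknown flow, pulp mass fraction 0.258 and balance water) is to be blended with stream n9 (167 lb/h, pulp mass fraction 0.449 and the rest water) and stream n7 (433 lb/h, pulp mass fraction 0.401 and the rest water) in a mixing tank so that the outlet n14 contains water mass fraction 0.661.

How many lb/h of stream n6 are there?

Let n6 be the unknown flow. Total out = 600 + n6.
water balance: 351.38 + 0.742·n6 = 0.661·(600 + n6)
(0.742 − 0.661)·n6 = 0.661×600 − 351.38 = 45.216
n6 = 45.216 / 0.081 = 558.22 lb/h

558.2 lb/h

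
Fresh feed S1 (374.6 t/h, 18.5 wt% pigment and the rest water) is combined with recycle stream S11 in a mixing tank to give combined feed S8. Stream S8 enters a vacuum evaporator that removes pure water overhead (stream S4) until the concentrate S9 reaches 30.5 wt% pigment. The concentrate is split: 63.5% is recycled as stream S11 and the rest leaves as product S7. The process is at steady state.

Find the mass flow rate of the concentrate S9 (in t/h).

Overall pigment balance (none leaves overhead): pigment in fresh feed = pigment in product, i.e. 374.6×0.185 = (1−0.635)·S9·0.305.
S9 = 69.301/(0.305×0.365) = 622.51 t/h.

622.5 t/h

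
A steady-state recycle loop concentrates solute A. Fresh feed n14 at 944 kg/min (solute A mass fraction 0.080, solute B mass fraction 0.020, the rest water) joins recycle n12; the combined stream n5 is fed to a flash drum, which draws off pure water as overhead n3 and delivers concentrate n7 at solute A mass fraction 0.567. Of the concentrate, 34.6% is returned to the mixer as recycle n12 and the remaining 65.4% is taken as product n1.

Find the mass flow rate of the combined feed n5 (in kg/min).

Overall solute A balance (none leaves overhead): solute A in fresh feed = solute A in product, i.e. 944×0.080 = (1−0.346)·n7·0.567.
n7 = 75.52/(0.567×0.654) = 203.66 kg/min.
Recycle n12 = 0.346×203.66 = 70.466 kg/min.
Combined feed n5 = 944 + 70.466 = 1014.5 kg/min.

1014 kg/min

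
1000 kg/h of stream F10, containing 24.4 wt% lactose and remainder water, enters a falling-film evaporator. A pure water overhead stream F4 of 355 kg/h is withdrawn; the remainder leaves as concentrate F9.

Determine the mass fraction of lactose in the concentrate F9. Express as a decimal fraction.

lactose is not removed: 1000×0.244 = 244 kg/h of lactose enters F9.
Concentrate = 1000 − 355 = 645 kg/h.
Mass fraction = 244/645 = 0.378.

0.378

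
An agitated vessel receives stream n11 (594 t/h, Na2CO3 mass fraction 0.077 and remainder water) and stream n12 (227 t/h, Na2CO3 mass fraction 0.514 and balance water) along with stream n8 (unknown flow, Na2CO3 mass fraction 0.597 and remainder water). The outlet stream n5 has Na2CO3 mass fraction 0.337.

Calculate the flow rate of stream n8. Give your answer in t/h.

Let n8 be the unknown flow. Total out = 821 + n8.
Na2CO3 balance: 162.42 + 0.597·n8 = 0.337·(821 + n8)
(0.597 − 0.337)·n8 = 0.337×821 − 162.42 = 114.26
n8 = 114.26 / 0.260 = 439.47 t/h

439.5 t/h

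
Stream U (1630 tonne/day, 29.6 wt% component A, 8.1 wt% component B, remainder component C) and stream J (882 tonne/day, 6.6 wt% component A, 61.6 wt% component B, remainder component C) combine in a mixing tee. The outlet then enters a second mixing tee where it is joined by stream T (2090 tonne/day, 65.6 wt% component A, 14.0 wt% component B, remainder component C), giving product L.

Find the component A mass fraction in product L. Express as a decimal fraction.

0.415

Overall, product flow = 4602 tonne/day.
component A in = 1630×0.296 + 882×0.066 + 2090×0.656 = 1911.7 tonne/day.
component A fraction in L = 0.415.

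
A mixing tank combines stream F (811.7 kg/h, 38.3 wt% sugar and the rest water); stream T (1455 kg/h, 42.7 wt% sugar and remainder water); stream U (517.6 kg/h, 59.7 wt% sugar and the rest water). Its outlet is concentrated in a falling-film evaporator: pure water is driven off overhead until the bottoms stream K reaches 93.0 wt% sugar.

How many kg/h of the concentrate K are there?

sugar entering = 811.7×0.383 + 1455×0.427 + 517.6×0.597 = 1241.2 kg/h.
All sugar reports to K, so K = 1241.2/0.930 = 1334.6 kg/h.

1335 kg/h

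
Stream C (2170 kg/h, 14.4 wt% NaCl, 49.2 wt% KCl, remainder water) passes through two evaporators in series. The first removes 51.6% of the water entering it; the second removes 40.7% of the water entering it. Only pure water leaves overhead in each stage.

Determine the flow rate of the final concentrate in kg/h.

1607 kg/h

water in feed = 2170×0.364 = 789.88 kg/h.
After stage 1: water left = (1−0.516)×789.88 = 382.3; stream total = 1762.4 kg/h.
After stage 2: water left = (1−0.407)×382.3 = 226.71; final concentrate = 1606.8 kg/h.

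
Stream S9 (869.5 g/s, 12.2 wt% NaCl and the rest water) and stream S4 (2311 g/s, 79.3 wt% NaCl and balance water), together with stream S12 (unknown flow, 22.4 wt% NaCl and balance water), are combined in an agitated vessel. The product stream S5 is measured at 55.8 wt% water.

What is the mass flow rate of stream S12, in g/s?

2445 g/s

Let S12 be the unknown flow. Total out = 3180.5 + S12.
water balance: 1241.8 + 0.776·S12 = 0.558·(3180.5 + S12)
(0.776 − 0.558)·S12 = 0.558×3180.5 − 1241.8 = 532.92
S12 = 532.92 / 0.218 = 2444.6 g/s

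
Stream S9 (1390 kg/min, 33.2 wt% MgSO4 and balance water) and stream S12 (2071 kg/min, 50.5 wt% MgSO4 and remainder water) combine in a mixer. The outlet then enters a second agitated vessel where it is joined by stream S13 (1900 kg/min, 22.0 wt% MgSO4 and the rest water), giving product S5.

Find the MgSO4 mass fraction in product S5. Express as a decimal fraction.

0.359

Overall, product flow = 5361 kg/min.
MgSO4 in = 1390×0.332 + 2071×0.505 + 1900×0.220 = 1925.3 kg/min.
MgSO4 fraction in S5 = 0.359.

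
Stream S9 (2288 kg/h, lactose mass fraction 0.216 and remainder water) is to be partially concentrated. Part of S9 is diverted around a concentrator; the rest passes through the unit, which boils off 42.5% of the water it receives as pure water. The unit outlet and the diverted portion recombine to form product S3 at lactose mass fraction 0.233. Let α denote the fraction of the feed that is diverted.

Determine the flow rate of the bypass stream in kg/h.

All 2288×0.216 = 494.21 kg/h of lactose reaches S3, so S3 = 494.21/0.233 = 2121.1 kg/h and vapour = 166.94 kg/h.
The evaporator receives (1−α)·2288 of feed at 0.784 water and removes 0.425 of that water:
0.425×0.784×(1−α)×2288 = 166.94
(1−α) = 166.94/762.36 = 0.2190;  α = 0.7810.
Bypass flow = 0.7810×2288 = 1787 kg/h.

1787 kg/h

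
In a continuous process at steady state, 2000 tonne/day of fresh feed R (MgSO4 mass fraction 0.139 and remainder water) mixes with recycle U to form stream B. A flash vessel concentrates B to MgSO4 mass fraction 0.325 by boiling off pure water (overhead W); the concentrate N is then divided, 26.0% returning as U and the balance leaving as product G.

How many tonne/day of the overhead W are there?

Overall MgSO4 balance (none leaves overhead): MgSO4 in fresh feed = MgSO4 in product, i.e. 2000×0.139 = (1−0.260)·N·0.325.
N = 278/(0.325×0.740) = 1155.9 tonne/day.
Recycle U = 0.260×1155.9 = 300.54 tonne/day.
Combined feed B = 2000 + 300.54 = 2300.5 tonne/day.
Overhead W = B − N = 2300.5 − 1155.9 = 1144.6 tonne/day.

1145 tonne/day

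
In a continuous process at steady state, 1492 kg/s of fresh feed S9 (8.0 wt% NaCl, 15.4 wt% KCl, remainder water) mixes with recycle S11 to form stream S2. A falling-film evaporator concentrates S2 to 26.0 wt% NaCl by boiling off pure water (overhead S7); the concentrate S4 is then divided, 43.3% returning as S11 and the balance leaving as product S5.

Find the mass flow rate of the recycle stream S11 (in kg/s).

Overall NaCl balance (none leaves overhead): NaCl in fresh feed = NaCl in product, i.e. 1492×0.080 = (1−0.433)·S4·0.260.
S4 = 119.36/(0.260×0.567) = 809.66 kg/s.
Recycle S11 = 0.433×809.66 = 350.58 kg/s.

350.6 kg/s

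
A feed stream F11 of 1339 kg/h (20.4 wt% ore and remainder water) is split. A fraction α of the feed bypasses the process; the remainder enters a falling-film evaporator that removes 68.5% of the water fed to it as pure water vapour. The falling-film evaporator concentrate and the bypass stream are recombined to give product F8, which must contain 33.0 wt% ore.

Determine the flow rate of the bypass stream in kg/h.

401.4 kg/h

All 1339×0.204 = 273.16 kg/h of ore reaches F8, so F8 = 273.16/0.330 = 827.75 kg/h and vapour = 511.25 kg/h.
The evaporator receives (1−α)·1339 of feed at 0.796 water and removes 0.685 of that water:
0.685×0.796×(1−α)×1339 = 511.25
(1−α) = 511.25/730.1 = 0.7002;  α = 0.2998.
Bypass flow = 0.2998×1339 = 401.37 kg/h.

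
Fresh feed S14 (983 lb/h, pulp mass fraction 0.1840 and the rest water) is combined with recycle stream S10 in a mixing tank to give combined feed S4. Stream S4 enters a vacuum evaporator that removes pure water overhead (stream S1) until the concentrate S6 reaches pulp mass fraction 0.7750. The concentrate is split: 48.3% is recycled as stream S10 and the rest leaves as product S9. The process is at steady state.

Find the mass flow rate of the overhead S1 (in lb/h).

749.6 lb/h

Overall pulp balance (none leaves overhead): pulp in fresh feed = pulp in product, i.e. 983×0.184 = (1−0.483)·S6·0.775.
S6 = 180.87/(0.775×0.517) = 451.42 lb/h.
Recycle S10 = 0.483×451.42 = 218.04 lb/h.
Combined feed S4 = 983 + 218.04 = 1201 lb/h.
Overhead S1 = S4 − S6 = 1201 − 451.42 = 749.62 lb/h.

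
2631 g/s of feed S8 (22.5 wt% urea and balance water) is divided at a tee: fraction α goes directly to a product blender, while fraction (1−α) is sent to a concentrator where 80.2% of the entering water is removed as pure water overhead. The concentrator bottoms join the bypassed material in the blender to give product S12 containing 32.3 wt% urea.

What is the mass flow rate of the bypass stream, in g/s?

1347 g/s

All 2631×0.225 = 591.98 g/s of urea reaches S12, so S12 = 591.98/0.323 = 1832.7 g/s and vapour = 798.26 g/s.
The evaporator receives (1−α)·2631 of feed at 0.775 water and removes 0.802 of that water:
0.802×0.775×(1−α)×2631 = 798.26
(1−α) = 798.26/1635.3 = 0.4881;  α = 0.5119.
Bypass flow = 0.5119×2631 = 1346.7 g/s.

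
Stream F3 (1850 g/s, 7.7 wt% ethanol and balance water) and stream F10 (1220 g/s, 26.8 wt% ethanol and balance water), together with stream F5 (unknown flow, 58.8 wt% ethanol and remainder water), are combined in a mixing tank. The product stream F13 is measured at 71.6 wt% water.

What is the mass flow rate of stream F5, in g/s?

1324 g/s

Let F5 be the unknown flow. Total out = 3070 + F5.
water balance: 2600.6 + 0.412·F5 = 0.716·(3070 + F5)
(0.412 − 0.716)·F5 = 0.716×3070 − 2600.6 = -402.47
F5 = -402.47 / -0.304 = 1323.9 g/s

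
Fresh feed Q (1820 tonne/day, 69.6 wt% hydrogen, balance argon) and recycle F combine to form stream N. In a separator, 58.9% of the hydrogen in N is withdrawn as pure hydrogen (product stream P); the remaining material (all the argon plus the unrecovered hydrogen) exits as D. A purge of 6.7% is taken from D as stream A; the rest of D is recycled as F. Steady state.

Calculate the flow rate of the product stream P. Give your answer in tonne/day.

hydrogen in N: m_A = 1820×0.696 + (1−0.067)·(1−0.589)·m_A, so m_A = 1266.7/0.6165 = 2054.6 tonne/day.
Product P = 0.589×2054.6 = 1210.1 tonne/day.

1210 tonne/day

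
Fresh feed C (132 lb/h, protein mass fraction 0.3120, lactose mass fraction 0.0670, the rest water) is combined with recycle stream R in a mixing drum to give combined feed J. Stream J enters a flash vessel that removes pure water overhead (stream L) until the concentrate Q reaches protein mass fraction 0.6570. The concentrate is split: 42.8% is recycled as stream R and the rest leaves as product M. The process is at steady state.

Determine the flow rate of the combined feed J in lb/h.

Overall protein balance (none leaves overhead): protein in fresh feed = protein in product, i.e. 132×0.312 = (1−0.428)·Q·0.657.
Q = 41.184/(0.657×0.572) = 109.59 lb/h.
Recycle R = 0.428×109.59 = 46.904 lb/h.
Combined feed J = 132 + 46.904 = 178.9 lb/h.

178.9 lb/h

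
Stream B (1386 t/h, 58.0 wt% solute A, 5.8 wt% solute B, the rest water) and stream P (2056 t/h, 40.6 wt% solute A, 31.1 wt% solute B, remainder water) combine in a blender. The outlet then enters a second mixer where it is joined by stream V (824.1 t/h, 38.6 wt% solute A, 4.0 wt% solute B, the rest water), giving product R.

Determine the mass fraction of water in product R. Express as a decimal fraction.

Overall, product flow = 4266.1 t/h.
water in = 1386×0.362 + 2056×0.283 + 824.1×0.574 = 1556.6 t/h.
water fraction in R = 0.365.

0.365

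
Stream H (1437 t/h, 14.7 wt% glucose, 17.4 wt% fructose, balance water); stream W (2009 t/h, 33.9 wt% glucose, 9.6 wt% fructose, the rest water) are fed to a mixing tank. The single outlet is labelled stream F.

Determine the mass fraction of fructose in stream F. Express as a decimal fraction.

0.1285

Total flow out = 1437 + 2009 = 3446 t/h.
fructose in = 1437×0.174 + 2009×0.096 = 442.9 t/h.
fructose mass fraction in F = 442.9/3446 = 0.1285.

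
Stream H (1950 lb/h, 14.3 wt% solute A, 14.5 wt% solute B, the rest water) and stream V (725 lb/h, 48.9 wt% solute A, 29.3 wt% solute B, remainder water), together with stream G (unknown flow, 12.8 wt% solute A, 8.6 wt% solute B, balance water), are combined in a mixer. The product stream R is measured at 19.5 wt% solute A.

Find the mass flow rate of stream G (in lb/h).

1668 lb/h

Let G be the unknown flow. Total out = 2675 + G.
solute A balance: 633.38 + 0.128·G = 0.195·(2675 + G)
(0.128 − 0.195)·G = 0.195×2675 − 633.38 = -111.75
G = -111.75 / -0.067 = 1667.9 lb/h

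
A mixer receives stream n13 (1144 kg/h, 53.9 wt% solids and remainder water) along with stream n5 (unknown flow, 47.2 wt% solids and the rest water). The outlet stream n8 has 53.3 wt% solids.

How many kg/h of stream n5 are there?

Let n5 be the unknown flow. Total out = 1144 + n5.
solids balance: 616.62 + 0.472·n5 = 0.533·(1144 + n5)
(0.472 − 0.533)·n5 = 0.533×1144 − 616.62 = -6.864
n5 = -6.864 / -0.061 = 112.52 kg/h

112.5 kg/h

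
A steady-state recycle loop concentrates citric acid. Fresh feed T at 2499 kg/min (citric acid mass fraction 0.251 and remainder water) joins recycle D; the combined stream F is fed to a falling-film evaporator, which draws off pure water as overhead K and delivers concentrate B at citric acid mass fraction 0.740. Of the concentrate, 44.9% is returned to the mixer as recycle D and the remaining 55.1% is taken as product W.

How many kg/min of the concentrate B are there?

1538 kg/min

Overall citric acid balance (none leaves overhead): citric acid in fresh feed = citric acid in product, i.e. 2499×0.251 = (1−0.449)·B·0.740.
B = 627.25/(0.740×0.551) = 1538.4 kg/min.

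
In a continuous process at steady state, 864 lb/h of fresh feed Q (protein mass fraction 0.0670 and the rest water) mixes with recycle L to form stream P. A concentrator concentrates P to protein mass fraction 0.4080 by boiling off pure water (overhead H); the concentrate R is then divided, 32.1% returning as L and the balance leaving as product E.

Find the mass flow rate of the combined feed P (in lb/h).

Overall protein balance (none leaves overhead): protein in fresh feed = protein in product, i.e. 864×0.067 = (1−0.321)·R·0.408.
R = 57.888/(0.408×0.679) = 208.96 lb/h.
Recycle L = 0.321×208.96 = 67.075 lb/h.
Combined feed P = 864 + 67.075 = 931.08 lb/h.

931.1 lb/h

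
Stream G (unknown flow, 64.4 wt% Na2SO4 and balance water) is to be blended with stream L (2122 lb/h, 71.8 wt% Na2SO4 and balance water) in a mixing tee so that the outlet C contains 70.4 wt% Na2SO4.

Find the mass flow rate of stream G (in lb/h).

495.1 lb/h

Let G be the unknown flow. Total out = 2122 + G.
Na2SO4 balance: 1523.6 + 0.644·G = 0.704·(2122 + G)
(0.644 − 0.704)·G = 0.704×2122 − 1523.6 = -29.708
G = -29.708 / -0.060 = 495.13 lb/h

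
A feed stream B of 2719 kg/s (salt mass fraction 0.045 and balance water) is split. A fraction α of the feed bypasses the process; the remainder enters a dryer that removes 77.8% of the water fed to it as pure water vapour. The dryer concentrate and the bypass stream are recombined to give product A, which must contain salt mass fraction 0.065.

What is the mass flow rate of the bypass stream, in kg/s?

All 2719×0.045 = 122.35 kg/s of salt reaches A, so A = 122.35/0.065 = 1882.4 kg/s and vapour = 836.62 kg/s.
The evaporator receives (1−α)·2719 of feed at 0.955 water and removes 0.778 of that water:
0.778×0.955×(1−α)×2719 = 836.62
(1−α) = 836.62/2020.2 = 0.4141;  α = 0.5859.
Bypass flow = 0.5859×2719 = 1593 kg/s.

1593 kg/s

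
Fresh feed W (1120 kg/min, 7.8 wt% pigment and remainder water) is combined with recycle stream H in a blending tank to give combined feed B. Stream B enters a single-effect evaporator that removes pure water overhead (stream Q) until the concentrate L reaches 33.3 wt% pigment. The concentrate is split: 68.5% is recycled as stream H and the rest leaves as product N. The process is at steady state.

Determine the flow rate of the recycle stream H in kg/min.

570.5 kg/min

Overall pigment balance (none leaves overhead): pigment in fresh feed = pigment in product, i.e. 1120×0.078 = (1−0.685)·L·0.333.
L = 87.36/(0.333×0.315) = 832.83 kg/min.
Recycle H = 0.685×832.83 = 570.49 kg/min.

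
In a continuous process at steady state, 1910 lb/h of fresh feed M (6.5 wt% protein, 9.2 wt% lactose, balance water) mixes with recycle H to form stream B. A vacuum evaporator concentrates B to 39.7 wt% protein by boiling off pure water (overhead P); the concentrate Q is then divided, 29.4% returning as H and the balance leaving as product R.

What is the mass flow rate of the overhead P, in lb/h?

1597 lb/h

Overall protein balance (none leaves overhead): protein in fresh feed = protein in product, i.e. 1910×0.065 = (1−0.294)·Q·0.397.
Q = 124.15/(0.397×0.706) = 442.95 lb/h.
Recycle H = 0.294×442.95 = 130.23 lb/h.
Combined feed B = 1910 + 130.23 = 2040.2 lb/h.
Overhead P = B − Q = 2040.2 − 442.95 = 1597.3 lb/h.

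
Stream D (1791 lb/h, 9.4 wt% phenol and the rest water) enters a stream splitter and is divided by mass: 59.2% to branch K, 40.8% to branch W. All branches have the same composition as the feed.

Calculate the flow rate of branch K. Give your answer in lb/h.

Branch K flow = 0.592×1791 = 1060.3 lb/h.

1060 lb/h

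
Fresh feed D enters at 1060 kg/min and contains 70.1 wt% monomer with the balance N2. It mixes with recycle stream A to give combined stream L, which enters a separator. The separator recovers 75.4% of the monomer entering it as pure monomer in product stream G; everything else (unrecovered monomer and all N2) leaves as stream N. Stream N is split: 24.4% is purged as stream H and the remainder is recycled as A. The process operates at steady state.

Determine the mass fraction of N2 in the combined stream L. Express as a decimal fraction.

N2 enters only via D and leaves only via the purge: 1060×0.299 = 0.244×(N2 in N), and the separator passes all N2, so N2 in L = N2 in N = 1298.9 kg/min.
monomer in L: m_A = 1060×0.701 + (1−0.244)·(1−0.754)·m_A, so m_A = 743.06/0.8140 = 912.82 kg/min.
L = 912.82 + 1298.9 = 2211.8 kg/min.
N2 fraction in L = 1298.9/2211.8 = 0.587.

0.587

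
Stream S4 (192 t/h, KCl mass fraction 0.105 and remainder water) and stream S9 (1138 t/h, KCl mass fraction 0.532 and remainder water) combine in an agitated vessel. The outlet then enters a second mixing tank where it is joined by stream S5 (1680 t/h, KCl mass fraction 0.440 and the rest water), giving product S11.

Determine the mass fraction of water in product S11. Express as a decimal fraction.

Overall, product flow = 3010 t/h.
water in = 192×0.895 + 1138×0.468 + 1680×0.560 = 1645.2 t/h.
water fraction in S11 = 0.547.

0.547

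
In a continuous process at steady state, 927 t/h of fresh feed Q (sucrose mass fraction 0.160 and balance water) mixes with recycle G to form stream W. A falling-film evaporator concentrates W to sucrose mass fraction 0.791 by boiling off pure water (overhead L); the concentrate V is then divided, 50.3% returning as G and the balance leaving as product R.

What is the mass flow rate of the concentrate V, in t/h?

377.3 t/h

Overall sucrose balance (none leaves overhead): sucrose in fresh feed = sucrose in product, i.e. 927×0.160 = (1−0.503)·V·0.791.
V = 148.32/(0.791×0.497) = 377.28 t/h.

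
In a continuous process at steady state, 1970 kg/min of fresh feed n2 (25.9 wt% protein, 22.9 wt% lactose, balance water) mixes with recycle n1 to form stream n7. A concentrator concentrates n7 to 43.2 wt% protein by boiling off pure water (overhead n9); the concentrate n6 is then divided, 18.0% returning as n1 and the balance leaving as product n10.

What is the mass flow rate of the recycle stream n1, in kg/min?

Overall protein balance (none leaves overhead): protein in fresh feed = protein in product, i.e. 1970×0.259 = (1−0.180)·n6·0.432.
n6 = 510.23/(0.432×0.820) = 1440.4 kg/min.
Recycle n1 = 0.180×1440.4 = 259.26 kg/min.

259.3 kg/min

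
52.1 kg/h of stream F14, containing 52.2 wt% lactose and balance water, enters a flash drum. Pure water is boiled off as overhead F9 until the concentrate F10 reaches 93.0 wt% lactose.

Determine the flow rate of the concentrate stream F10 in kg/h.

lactose is conserved: 52.1×0.522 = 27.196 kg/h all reports to the concentrate.
Concentrate = 27.196/(target fraction) = 29.243 kg/h.

29.24 kg/h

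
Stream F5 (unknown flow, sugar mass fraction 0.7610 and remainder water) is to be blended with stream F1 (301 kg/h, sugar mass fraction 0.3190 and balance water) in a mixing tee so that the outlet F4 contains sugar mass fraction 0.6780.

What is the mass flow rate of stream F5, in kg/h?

1302 kg/h

Let F5 be the unknown flow. Total out = 301 + F5.
sugar balance: 96.019 + 0.761·F5 = 0.678·(301 + F5)
(0.761 − 0.678)·F5 = 0.678×301 − 96.019 = 108.06
F5 = 108.06 / 0.083 = 1301.9 kg/h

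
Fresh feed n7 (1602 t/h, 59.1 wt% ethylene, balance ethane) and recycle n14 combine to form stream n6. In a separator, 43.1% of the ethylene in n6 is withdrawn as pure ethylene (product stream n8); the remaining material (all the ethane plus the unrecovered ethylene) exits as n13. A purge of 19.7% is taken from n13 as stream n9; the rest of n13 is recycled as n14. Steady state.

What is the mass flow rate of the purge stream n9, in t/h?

850.6 t/h

ethane enters only via n7 and leaves only via the purge: 1602×0.409 = 0.197×(ethane in n13), and the separator passes all ethane, so ethane in n6 = ethane in n13 = 3326 t/h.
ethylene in n6: m_A = 1602×0.591 + (1−0.197)·(1−0.431)·m_A, so m_A = 946.78/0.5431 = 1743.3 t/h.
n13 = (1−0.431)×1743.3 + 3326 = 4317.9 t/h.
Purge n9 = 0.197×4317.9 = 850.63 t/h.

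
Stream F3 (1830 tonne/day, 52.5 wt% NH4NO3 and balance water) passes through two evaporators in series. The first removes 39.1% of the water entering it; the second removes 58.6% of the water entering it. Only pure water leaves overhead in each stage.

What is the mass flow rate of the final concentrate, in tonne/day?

water in feed = 1830×0.475 = 869.25 tonne/day.
After stage 1: water left = (1−0.391)×869.25 = 529.37; stream total = 1490.1 tonne/day.
After stage 2: water left = (1−0.586)×529.37 = 219.16; final concentrate = 1179.9 tonne/day.

1180 tonne/day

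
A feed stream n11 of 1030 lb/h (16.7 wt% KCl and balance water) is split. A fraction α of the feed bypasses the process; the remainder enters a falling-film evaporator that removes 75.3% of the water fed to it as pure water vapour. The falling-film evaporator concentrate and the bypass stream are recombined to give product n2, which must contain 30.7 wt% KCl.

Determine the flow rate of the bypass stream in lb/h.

281.2 lb/h

All 1030×0.167 = 172.01 lb/h of KCl reaches n2, so n2 = 172.01/0.307 = 560.29 lb/h and vapour = 469.71 lb/h.
The evaporator receives (1−α)·1030 of feed at 0.833 water and removes 0.753 of that water:
0.753×0.833×(1−α)×1030 = 469.71
(1−α) = 469.71/646.07 = 0.7270;  α = 0.2730.
Bypass flow = 0.2730×1030 = 281.16 lb/h.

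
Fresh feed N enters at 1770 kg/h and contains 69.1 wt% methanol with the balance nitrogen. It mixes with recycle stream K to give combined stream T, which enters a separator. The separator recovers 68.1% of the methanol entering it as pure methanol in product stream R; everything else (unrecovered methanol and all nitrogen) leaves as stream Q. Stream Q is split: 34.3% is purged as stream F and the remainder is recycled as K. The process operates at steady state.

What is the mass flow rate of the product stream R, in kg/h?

methanol in T: m_A = 1770×0.691 + (1−0.343)·(1−0.681)·m_A, so m_A = 1223.1/0.7904 = 1547.4 kg/h.
Product R = 0.681×1547.4 = 1053.8 kg/h.

1054 kg/h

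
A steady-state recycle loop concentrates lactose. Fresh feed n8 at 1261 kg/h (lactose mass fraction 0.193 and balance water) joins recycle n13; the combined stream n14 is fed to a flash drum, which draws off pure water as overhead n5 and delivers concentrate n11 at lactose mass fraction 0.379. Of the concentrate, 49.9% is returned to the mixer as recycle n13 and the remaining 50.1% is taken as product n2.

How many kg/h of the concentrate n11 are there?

1282 kg/h

Overall lactose balance (none leaves overhead): lactose in fresh feed = lactose in product, i.e. 1261×0.193 = (1−0.499)·n11·0.379.
n11 = 243.37/(0.379×0.501) = 1281.7 kg/h.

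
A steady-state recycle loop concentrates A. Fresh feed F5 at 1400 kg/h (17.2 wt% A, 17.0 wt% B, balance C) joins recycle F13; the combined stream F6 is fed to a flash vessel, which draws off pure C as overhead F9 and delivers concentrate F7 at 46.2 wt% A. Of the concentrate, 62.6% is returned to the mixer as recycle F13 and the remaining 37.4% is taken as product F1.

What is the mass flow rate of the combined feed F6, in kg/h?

2272 kg/h

Overall A balance (none leaves overhead): A in fresh feed = A in product, i.e. 1400×0.172 = (1−0.626)·F7·0.462.
F7 = 240.8/(0.462×0.374) = 1393.6 kg/h.
Recycle F13 = 0.626×1393.6 = 872.4 kg/h.
Combined feed F6 = 1400 + 872.4 = 2272.4 kg/h.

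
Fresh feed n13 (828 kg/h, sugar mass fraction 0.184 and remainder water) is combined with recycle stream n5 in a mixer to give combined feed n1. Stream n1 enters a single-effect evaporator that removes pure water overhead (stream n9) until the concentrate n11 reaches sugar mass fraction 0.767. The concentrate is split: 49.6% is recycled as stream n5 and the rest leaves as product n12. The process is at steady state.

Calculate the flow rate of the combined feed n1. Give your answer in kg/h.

1023 kg/h

Overall sugar balance (none leaves overhead): sugar in fresh feed = sugar in product, i.e. 828×0.184 = (1−0.496)·n11·0.767.
n11 = 152.35/(0.767×0.504) = 394.11 kg/h.
Recycle n5 = 0.496×394.11 = 195.48 kg/h.
Combined feed n1 = 828 + 195.48 = 1023.5 kg/h.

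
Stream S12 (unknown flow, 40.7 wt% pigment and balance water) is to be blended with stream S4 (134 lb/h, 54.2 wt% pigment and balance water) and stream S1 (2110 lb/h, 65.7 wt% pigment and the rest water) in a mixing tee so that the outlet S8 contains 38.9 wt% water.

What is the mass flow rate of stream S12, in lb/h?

430.5 lb/h

Let S12 be the unknown flow. Total out = 2244 + S12.
water balance: 785.1 + 0.593·S12 = 0.389·(2244 + S12)
(0.593 − 0.389)·S12 = 0.389×2244 − 785.1 = 87.814
S12 = 87.814 / 0.204 = 430.46 lb/h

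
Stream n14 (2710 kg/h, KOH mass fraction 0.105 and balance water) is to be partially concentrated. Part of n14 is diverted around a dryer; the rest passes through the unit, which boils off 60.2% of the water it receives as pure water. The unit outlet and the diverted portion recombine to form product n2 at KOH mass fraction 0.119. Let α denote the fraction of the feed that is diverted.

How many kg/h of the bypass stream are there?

All 2710×0.105 = 284.55 kg/h of KOH reaches n2, so n2 = 284.55/0.119 = 2391.2 kg/h and vapour = 318.82 kg/h.
The evaporator receives (1−α)·2710 of feed at 0.895 water and removes 0.602 of that water:
0.602×0.895×(1−α)×2710 = 318.82
(1−α) = 318.82/1460.1 = 0.2184;  α = 0.7816.
Bypass flow = 0.7816×2710 = 2118.3 kg/h.

2118 kg/h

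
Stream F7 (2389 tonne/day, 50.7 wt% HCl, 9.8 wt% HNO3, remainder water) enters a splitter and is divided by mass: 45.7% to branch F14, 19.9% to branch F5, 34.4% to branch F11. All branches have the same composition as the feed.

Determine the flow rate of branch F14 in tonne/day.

1092 tonne/day

Branch F14 flow = 0.457×2389 = 1091.8 tonne/day.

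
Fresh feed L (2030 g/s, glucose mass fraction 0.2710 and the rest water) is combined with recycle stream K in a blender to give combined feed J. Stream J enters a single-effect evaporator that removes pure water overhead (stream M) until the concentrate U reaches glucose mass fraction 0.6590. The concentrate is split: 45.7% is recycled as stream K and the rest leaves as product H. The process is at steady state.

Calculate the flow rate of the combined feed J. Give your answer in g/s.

2733 g/s

Overall glucose balance (none leaves overhead): glucose in fresh feed = glucose in product, i.e. 2030×0.271 = (1−0.457)·U·0.659.
U = 550.13/(0.659×0.543) = 1537.4 g/s.
Recycle K = 0.457×1537.4 = 702.58 g/s.
Combined feed J = 2030 + 702.58 = 2732.6 g/s.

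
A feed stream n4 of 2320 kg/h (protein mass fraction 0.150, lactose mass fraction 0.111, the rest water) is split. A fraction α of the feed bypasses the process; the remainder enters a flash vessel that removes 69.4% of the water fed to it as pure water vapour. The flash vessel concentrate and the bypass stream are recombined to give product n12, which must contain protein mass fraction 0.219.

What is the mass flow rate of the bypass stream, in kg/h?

894.8 kg/h

All 2320×0.150 = 348 kg/h of protein reaches n12, so n12 = 348/0.219 = 1589 kg/h and vapour = 730.96 kg/h.
The evaporator receives (1−α)·2320 of feed at 0.739 water and removes 0.694 of that water:
0.694×0.739×(1−α)×2320 = 730.96
(1−α) = 730.96/1189.8 = 0.6143;  α = 0.3857.
Bypass flow = 0.3857×2320 = 894.76 kg/h.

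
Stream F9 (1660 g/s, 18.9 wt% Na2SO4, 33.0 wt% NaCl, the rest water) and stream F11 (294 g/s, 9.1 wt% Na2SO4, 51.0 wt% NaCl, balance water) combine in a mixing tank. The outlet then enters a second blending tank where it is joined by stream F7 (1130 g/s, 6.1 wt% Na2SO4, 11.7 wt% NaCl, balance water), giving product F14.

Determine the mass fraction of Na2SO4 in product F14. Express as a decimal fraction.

0.133

Overall, product flow = 3084 g/s.
Na2SO4 in = 1660×0.189 + 294×0.091 + 1130×0.061 = 409.42 g/s.
Na2SO4 fraction in F14 = 0.133.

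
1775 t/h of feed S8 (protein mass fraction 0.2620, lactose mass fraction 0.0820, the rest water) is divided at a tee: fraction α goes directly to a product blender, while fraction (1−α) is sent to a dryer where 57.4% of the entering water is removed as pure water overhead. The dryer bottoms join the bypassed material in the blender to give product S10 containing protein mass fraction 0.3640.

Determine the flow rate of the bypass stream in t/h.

All 1775×0.262 = 465.05 t/h of protein reaches S10, so S10 = 465.05/0.364 = 1277.6 t/h and vapour = 497.39 t/h.
The evaporator receives (1−α)·1775 of feed at 0.656 water and removes 0.574 of that water:
0.574×0.656×(1−α)×1775 = 497.39
(1−α) = 497.39/668.37 = 0.7442;  α = 0.2558.
Bypass flow = 0.2558×1775 = 454.07 t/h.

454.1 t/h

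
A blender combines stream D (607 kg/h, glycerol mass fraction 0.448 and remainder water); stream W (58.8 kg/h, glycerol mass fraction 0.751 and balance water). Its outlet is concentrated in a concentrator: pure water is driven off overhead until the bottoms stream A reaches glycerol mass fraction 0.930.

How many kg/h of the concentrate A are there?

glycerol entering = 607×0.448 + 58.8×0.751 = 316.09 kg/h.
All glycerol reports to A, so A = 316.09/0.930 = 339.89 kg/h.

339.9 kg/h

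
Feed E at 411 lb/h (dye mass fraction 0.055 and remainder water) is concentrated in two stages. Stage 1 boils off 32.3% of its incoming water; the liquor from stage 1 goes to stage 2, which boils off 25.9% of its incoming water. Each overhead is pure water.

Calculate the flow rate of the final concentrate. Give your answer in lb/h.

water in feed = 411×0.945 = 388.39 lb/h.
After stage 1: water left = (1−0.323)×388.39 = 262.94; stream total = 285.55 lb/h.
After stage 2: water left = (1−0.259)×262.94 = 194.84; final concentrate = 217.45 lb/h.

217.4 lb/h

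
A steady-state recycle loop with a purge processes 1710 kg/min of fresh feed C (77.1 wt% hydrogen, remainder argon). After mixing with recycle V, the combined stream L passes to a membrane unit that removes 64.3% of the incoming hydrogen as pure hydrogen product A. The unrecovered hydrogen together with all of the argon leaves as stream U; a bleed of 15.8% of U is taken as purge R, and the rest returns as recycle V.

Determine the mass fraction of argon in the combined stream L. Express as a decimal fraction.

0.568

argon enters only via C and leaves only via the purge: 1710×0.229 = 0.158×(argon in U), and the membrane unit passes all argon, so argon in L = argon in U = 2478.4 kg/min.
hydrogen in L: m_A = 1710×0.771 + (1−0.158)·(1−0.643)·m_A, so m_A = 1318.4/0.6994 = 1885 kg/min.
L = 1885 + 2478.4 = 4363.5 kg/min.
argon fraction in L = 2478.4/4363.5 = 0.568.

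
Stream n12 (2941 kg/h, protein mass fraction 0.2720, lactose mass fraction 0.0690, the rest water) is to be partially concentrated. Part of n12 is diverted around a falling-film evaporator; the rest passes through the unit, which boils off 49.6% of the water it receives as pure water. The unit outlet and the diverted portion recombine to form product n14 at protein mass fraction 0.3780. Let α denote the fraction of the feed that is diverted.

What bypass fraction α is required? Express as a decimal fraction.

0.142

All 2941×0.272 = 799.95 kg/h of protein reaches n14, so n14 = 799.95/0.378 = 2116.3 kg/h and vapour = 824.72 kg/h.
The evaporator receives (1−α)·2941 of feed at 0.659 water and removes 0.496 of that water:
0.496×0.659×(1−α)×2941 = 824.72
(1−α) = 824.72/961.31 = 0.8579;  α = 0.1421.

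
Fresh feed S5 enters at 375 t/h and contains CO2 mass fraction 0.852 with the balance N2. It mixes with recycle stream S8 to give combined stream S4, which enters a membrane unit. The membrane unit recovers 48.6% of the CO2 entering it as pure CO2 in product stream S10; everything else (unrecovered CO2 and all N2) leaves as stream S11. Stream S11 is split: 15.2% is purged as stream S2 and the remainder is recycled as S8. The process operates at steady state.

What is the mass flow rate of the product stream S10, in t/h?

CO2 in S4: m_A = 375×0.852 + (1−0.152)·(1−0.486)·m_A, so m_A = 319.5/0.5641 = 566.36 t/h.
Product S10 = 0.486×566.36 = 275.25 t/h.

275.3 t/h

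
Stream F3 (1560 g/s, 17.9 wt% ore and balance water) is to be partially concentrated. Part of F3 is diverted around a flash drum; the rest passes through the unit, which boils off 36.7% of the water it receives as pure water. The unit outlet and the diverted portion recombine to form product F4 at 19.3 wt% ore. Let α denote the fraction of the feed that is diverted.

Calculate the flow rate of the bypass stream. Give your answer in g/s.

All 1560×0.179 = 279.24 g/s of ore reaches F4, so F4 = 279.24/0.193 = 1446.8 g/s and vapour = 113.16 g/s.
The evaporator receives (1−α)·1560 of feed at 0.821 water and removes 0.367 of that water:
0.367×0.821×(1−α)×1560 = 113.16
(1−α) = 113.16/470.04 = 0.2407;  α = 0.7593.
Bypass flow = 0.7593×1560 = 1184.4 g/s.

1184 g/s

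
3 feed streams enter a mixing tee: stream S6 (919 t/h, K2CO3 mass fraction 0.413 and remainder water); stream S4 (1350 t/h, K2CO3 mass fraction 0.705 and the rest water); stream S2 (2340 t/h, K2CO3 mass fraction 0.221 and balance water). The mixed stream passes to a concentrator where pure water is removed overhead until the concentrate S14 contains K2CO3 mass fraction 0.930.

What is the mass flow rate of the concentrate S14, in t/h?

1988 t/h

K2CO3 entering = 919×0.413 + 1350×0.705 + 2340×0.221 = 1848.4 t/h.
All K2CO3 reports to S14, so S14 = 1848.4/0.930 = 1987.6 t/h.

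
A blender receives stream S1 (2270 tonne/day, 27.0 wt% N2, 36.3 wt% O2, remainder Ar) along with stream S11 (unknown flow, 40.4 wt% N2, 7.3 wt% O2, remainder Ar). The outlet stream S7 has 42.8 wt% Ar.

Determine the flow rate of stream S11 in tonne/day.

Let S11 be the unknown flow. Total out = 2270 + S11.
Ar balance: 833.09 + 0.523·S11 = 0.428·(2270 + S11)
(0.523 − 0.428)·S11 = 0.428×2270 − 833.09 = 138.47
S11 = 138.47 / 0.095 = 1457.6 tonne/day

1458 tonne/day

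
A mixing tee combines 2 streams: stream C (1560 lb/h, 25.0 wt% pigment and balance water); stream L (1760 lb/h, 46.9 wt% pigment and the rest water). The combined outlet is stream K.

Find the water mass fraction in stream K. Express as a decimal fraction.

0.6339

Total flow out = 1560 + 1760 = 3320 lb/h.
water in = 1560×0.750 + 1760×0.531 = 2104.6 lb/h.
water mass fraction in K = 2104.6/3320 = 0.6339.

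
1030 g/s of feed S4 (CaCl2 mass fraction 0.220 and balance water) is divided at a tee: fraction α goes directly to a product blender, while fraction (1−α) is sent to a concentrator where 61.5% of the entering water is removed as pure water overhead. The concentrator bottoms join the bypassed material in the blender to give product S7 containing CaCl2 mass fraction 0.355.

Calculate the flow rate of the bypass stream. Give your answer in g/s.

All 1030×0.220 = 226.6 g/s of CaCl2 reaches S7, so S7 = 226.6/0.355 = 638.31 g/s and vapour = 391.69 g/s.
The evaporator receives (1−α)·1030 of feed at 0.780 water and removes 0.615 of that water:
0.615×0.780×(1−α)×1030 = 391.69
(1−α) = 391.69/494.09 = 0.7927;  α = 0.2073.
Bypass flow = 0.2073×1030 = 213.47 g/s.

213.5 g/s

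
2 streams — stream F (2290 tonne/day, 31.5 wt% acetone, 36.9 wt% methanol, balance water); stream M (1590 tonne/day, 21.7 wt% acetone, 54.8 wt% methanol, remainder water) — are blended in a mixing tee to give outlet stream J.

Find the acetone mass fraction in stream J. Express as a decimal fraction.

Total flow out = 2290 + 1590 = 3880 tonne/day.
acetone in = 2290×0.315 + 1590×0.217 = 1066.4 tonne/day.
acetone mass fraction in J = 1066.4/3880 = 0.275.

0.275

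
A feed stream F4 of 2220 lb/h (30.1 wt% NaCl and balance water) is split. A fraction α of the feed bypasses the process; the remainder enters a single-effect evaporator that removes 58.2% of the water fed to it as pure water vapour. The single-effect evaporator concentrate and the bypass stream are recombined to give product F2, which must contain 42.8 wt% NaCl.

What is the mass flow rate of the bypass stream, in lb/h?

All 2220×0.301 = 668.22 lb/h of NaCl reaches F2, so F2 = 668.22/0.428 = 1561.3 lb/h and vapour = 658.74 lb/h.
The evaporator receives (1−α)·2220 of feed at 0.699 water and removes 0.582 of that water:
0.582×0.699×(1−α)×2220 = 658.74
(1−α) = 658.74/903.14 = 0.7294;  α = 0.2706.
Bypass flow = 0.2706×2220 = 600.75 lb/h.

600.8 lb/h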